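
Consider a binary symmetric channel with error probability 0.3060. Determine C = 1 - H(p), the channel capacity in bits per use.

For BSC with error probability p:
C = 1 - H(p) where H(p) is binary entropy
H(0.3060) = -0.3060 × log₂(0.3060) - 0.6940 × log₂(0.6940)
H(p) = 0.8885
C = 1 - 0.8885 = 0.1115 bits/use


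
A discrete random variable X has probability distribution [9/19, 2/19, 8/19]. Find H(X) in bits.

H(X) = -Σ p(x) log₂ p(x)
  -9/19 × log₂(9/19) = 0.5106
  -2/19 × log₂(2/19) = 0.3419
  -8/19 × log₂(8/19) = 0.5254
H(X) = 1.3780 bits


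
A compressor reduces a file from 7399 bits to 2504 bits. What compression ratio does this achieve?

Compression ratio = Original / Compressed
= 7399 / 2504 = 2.95:1


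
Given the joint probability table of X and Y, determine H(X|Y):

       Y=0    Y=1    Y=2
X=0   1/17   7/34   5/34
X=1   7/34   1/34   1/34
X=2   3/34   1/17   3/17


H(X|Y) = Σ_y p(y) H(X|Y=y)
  p(Y=0) = 6/17, H(X|Y=0) = 1.3844
  p(Y=1) = 5/17, H(X|Y=1) = 1.1568
  p(Y=2) = 6/17, H(X|Y=2) = 1.3250
H(X|Y) = 0.3529×1.3844 + 0.2941×1.1568 + 0.3529×1.3250 = 1.2965 bits


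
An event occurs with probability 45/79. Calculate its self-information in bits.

Information content I(x) = -log₂(p(x))
I = -log₂(45/79) = -log₂(0.5696)
I = 0.8119 bits


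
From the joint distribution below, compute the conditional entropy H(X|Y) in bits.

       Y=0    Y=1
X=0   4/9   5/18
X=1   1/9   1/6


H(X|Y) = Σ_y p(y) H(X|Y=y)
  p(Y=0) = 5/9, H(X|Y=0) = 0.7219
  p(Y=1) = 4/9, H(X|Y=1) = 0.9544
H(X|Y) = 0.5556×0.7219 + 0.4444×0.9544 = 0.8253 bits


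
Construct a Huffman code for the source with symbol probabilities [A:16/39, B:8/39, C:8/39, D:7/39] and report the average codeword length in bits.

Huffman tree construction:
Combine smallest probabilities repeatedly
Resulting codes:
  A: 0 (length 1)
  B: 111 (length 3)
  C: 10 (length 2)
  D: 110 (length 3)
Average length = Σ p(s) × length(s) = 1.9744 bits


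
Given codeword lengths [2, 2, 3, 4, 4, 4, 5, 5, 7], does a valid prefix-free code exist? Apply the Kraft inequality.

Kraft inequality: Σ 2^(-l_i) ≤ 1 for prefix-free code
Calculating: 2^(-2) + 2^(-2) + 2^(-3) + 2^(-4) + 2^(-4) + 2^(-4) + 2^(-5) + 2^(-5) + 2^(-7)
= 0.25 + 0.25 + 0.125 + 0.0625 + 0.0625 + 0.0625 + 0.03125 + 0.03125 + 0.0078125
= 0.8828
Since 0.8828 ≤ 1, prefix-free code exists


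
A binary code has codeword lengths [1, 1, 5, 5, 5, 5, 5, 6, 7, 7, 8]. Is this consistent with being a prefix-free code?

Kraft inequality: Σ 2^(-l_i) ≤ 1 for prefix-free code
Calculating: 2^(-1) + 2^(-1) + 2^(-5) + 2^(-5) + 2^(-5) + 2^(-5) + 2^(-5) + 2^(-6) + 2^(-7) + 2^(-7) + 2^(-8)
= 0.5 + 0.5 + 0.03125 + 0.03125 + 0.03125 + 0.03125 + 0.03125 + 0.015625 + 0.0078125 + 0.0078125 + 0.00390625
= 1.1914
Since 1.1914 > 1, prefix-free code does not exist


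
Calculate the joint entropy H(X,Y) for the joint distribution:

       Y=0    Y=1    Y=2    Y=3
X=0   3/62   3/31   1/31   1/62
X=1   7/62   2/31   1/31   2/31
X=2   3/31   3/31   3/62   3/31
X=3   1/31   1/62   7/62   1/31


H(X,Y) = -Σ p(x,y) log₂ p(x,y)
  p(0,0)=3/62: -0.0484 × log₂(0.0484) = 0.2114
  p(0,1)=3/31: -0.0968 × log₂(0.0968) = 0.3261
  p(0,2)=1/31: -0.0323 × log₂(0.0323) = 0.1598
  p(0,3)=1/62: -0.0161 × log₂(0.0161) = 0.0960
  p(1,0)=7/62: -0.1129 × log₂(0.1129) = 0.3553
  p(1,1)=2/31: -0.0645 × log₂(0.0645) = 0.2551
  p(1,2)=1/31: -0.0323 × log₂(0.0323) = 0.1598
  p(1,3)=2/31: -0.0645 × log₂(0.0645) = 0.2551
  p(2,0)=3/31: -0.0968 × log₂(0.0968) = 0.3261
  p(2,1)=3/31: -0.0968 × log₂(0.0968) = 0.3261
  p(2,2)=3/62: -0.0484 × log₂(0.0484) = 0.2114
  p(2,3)=3/31: -0.0968 × log₂(0.0968) = 0.3261
  p(3,0)=1/31: -0.0323 × log₂(0.0323) = 0.1598
  p(3,1)=1/62: -0.0161 × log₂(0.0161) = 0.0960
  p(3,2)=7/62: -0.1129 × log₂(0.1129) = 0.3553
  p(3,3)=1/31: -0.0323 × log₂(0.0323) = 0.1598
H(X,Y) = 3.7792 bits


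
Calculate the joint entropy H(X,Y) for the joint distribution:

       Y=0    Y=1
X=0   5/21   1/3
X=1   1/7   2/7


H(X,Y) = -Σ p(x,y) log₂ p(x,y)
  p(0,0)=5/21: -0.2381 × log₂(0.2381) = 0.4929
  p(0,1)=1/3: -0.3333 × log₂(0.3333) = 0.5283
  p(1,0)=1/7: -0.1429 × log₂(0.1429) = 0.4011
  p(1,1)=2/7: -0.2857 × log₂(0.2857) = 0.5164
H(X,Y) = 1.9387 bits


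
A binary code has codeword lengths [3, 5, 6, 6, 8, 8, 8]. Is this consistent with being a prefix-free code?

Kraft inequality: Σ 2^(-l_i) ≤ 1 for prefix-free code
Calculating: 2^(-3) + 2^(-5) + 2^(-6) + 2^(-6) + 2^(-8) + 2^(-8) + 2^(-8)
= 0.125 + 0.03125 + 0.015625 + 0.015625 + 0.00390625 + 0.00390625 + 0.00390625
= 0.1992
Since 0.1992 ≤ 1, prefix-free code exists


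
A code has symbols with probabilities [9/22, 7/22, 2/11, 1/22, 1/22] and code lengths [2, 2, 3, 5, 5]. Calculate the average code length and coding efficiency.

Average length L = Σ p_i × l_i = 2.4545 bits
Entropy H = 1.9058 bits
Efficiency η = H/L × 100% = 77.64%


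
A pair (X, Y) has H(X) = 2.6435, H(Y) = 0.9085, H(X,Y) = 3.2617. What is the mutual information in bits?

I(X;Y) = H(X) + H(Y) - H(X,Y)
I(X;Y) = 2.6435 + 0.9085 - 3.2617 = 0.2903 bits


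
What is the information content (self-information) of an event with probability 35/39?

Information content I(x) = -log₂(p(x))
I = -log₂(35/39) = -log₂(0.8974)
I = 0.1561 bits


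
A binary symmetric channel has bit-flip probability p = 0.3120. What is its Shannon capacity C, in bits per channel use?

For BSC with error probability p:
C = 1 - H(p) where H(p) is binary entropy
H(0.3120) = -0.3120 × log₂(0.3120) - 0.6880 × log₂(0.6880)
H(p) = 0.8955
C = 1 - 0.8955 = 0.1045 bits/use


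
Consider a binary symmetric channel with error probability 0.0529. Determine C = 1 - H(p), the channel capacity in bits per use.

For BSC with error probability p:
C = 1 - H(p) where H(p) is binary entropy
H(0.0529) = -0.0529 × log₂(0.0529) - 0.9471 × log₂(0.9471)
H(p) = 0.2986
C = 1 - 0.2986 = 0.7014 bits/use


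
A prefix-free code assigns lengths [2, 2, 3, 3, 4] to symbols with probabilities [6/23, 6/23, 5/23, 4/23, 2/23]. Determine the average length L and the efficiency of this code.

Average length L = Σ p_i × l_i = 2.5652 bits
Entropy H = 2.2353 bits
Efficiency η = H/L × 100% = 87.14%


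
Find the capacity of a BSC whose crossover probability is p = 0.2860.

For BSC with error probability p:
C = 1 - H(p) where H(p) is binary entropy
H(0.2860) = -0.2860 × log₂(0.2860) - 0.7140 × log₂(0.7140)
H(p) = 0.8635
C = 1 - 0.8635 = 0.1365 bits/use


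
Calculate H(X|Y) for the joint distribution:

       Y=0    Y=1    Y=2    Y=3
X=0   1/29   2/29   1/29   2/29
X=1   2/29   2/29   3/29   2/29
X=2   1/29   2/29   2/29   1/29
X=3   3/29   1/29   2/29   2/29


H(X|Y) = Σ_y p(y) H(X|Y=y)
  p(Y=0) = 7/29, H(X|Y=0) = 1.8424
  p(Y=1) = 7/29, H(X|Y=1) = 1.9502
  p(Y=2) = 8/29, H(X|Y=2) = 1.9056
  p(Y=3) = 7/29, H(X|Y=3) = 1.9502
H(X|Y) = 0.2414×1.8424 + 0.2414×1.9502 + 0.2759×1.9056 + 0.2414×1.9502 = 1.9119 bits


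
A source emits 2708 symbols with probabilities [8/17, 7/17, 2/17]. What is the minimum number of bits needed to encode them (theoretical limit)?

Entropy H = 1.4021 bits/symbol
Minimum bits = H × n = 1.4021 × 2708
= 3796.84 bits


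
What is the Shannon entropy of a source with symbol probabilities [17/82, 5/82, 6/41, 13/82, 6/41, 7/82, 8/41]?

H(X) = -Σ p(x) log₂ p(x)
  -17/82 × log₂(17/82) = 0.4706
  -5/82 × log₂(5/82) = 0.2461
  -6/41 × log₂(6/41) = 0.4057
  -13/82 × log₂(13/82) = 0.4212
  -6/41 × log₂(6/41) = 0.4057
  -7/82 × log₂(7/82) = 0.3031
  -8/41 × log₂(8/41) = 0.4600
H(X) = 2.7125 bits


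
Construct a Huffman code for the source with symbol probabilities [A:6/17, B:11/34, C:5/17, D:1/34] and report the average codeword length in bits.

Huffman tree construction:
Combine smallest probabilities repeatedly
Resulting codes:
  A: 0 (length 1)
  B: 10 (length 2)
  C: 111 (length 3)
  D: 110 (length 3)
Average length = Σ p(s) × length(s) = 1.9706 bits


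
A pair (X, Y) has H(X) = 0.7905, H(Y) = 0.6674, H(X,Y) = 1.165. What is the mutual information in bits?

I(X;Y) = H(X) + H(Y) - H(X,Y)
I(X;Y) = 0.7905 + 0.6674 - 1.165 = 0.2929 bits


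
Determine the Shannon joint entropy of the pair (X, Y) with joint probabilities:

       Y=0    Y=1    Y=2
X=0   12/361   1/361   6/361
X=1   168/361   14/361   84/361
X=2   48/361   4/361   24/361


H(X,Y) = -Σ p(x,y) log₂ p(x,y)
  p(0,0)=12/361: -0.0332 × log₂(0.0332) = 0.1632
  p(0,1)=1/361: -0.0028 × log₂(0.0028) = 0.0235
  p(0,2)=6/361: -0.0166 × log₂(0.0166) = 0.0982
  p(1,0)=168/361: -0.4654 × log₂(0.4654) = 0.5136
  p(1,1)=14/361: -0.0388 × log₂(0.0388) = 0.1818
  p(1,2)=84/361: -0.2327 × log₂(0.2327) = 0.4895
  p(2,0)=48/361: -0.1330 × log₂(0.1330) = 0.3870
  p(2,1)=4/361: -0.0111 × log₂(0.0111) = 0.0720
  p(2,2)=24/361: -0.0665 × log₂(0.0665) = 0.2600
H(X,Y) = 2.1889 bits


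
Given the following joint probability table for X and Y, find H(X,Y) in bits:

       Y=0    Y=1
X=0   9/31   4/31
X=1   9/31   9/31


H(X,Y) = -Σ p(x,y) log₂ p(x,y)
  p(0,0)=9/31: -0.2903 × log₂(0.2903) = 0.5180
  p(0,1)=4/31: -0.1290 × log₂(0.1290) = 0.3812
  p(1,0)=9/31: -0.2903 × log₂(0.2903) = 0.5180
  p(1,1)=9/31: -0.2903 × log₂(0.2903) = 0.5180
H(X,Y) = 1.9352 bits


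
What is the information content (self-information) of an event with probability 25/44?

Information content I(x) = -log₂(p(x))
I = -log₂(25/44) = -log₂(0.5682)
I = 0.8156 bits


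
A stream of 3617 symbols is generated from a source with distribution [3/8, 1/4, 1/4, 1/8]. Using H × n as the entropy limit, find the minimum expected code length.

Entropy H = 1.9056 bits/symbol
Minimum bits = H × n = 1.9056 × 3617
= 6892.70 bits


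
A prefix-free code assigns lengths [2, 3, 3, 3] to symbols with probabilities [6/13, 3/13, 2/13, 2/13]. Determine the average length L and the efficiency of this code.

Average length L = Σ p_i × l_i = 2.5385 bits
Entropy H = 1.8339 bits
Efficiency η = H/L × 100% = 72.25%


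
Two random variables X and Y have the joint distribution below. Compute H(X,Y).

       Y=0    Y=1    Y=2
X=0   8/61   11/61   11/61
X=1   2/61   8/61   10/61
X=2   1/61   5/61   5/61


H(X,Y) = -Σ p(x,y) log₂ p(x,y)
  p(0,0)=8/61: -0.1311 × log₂(0.1311) = 0.3844
  p(0,1)=11/61: -0.1803 × log₂(0.1803) = 0.4456
  p(0,2)=11/61: -0.1803 × log₂(0.1803) = 0.4456
  p(1,0)=2/61: -0.0328 × log₂(0.0328) = 0.1617
  p(1,1)=8/61: -0.1311 × log₂(0.1311) = 0.3844
  p(1,2)=10/61: -0.1639 × log₂(0.1639) = 0.4277
  p(2,0)=1/61: -0.0164 × log₂(0.0164) = 0.0972
  p(2,1)=5/61: -0.0820 × log₂(0.0820) = 0.2958
  p(2,2)=5/61: -0.0820 × log₂(0.0820) = 0.2958
H(X,Y) = 2.9382 bits


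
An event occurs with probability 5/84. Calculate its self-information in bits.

Information content I(x) = -log₂(p(x))
I = -log₂(5/84) = -log₂(0.0595)
I = 4.0704 bits


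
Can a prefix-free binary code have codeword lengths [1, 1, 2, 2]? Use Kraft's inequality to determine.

Kraft inequality: Σ 2^(-l_i) ≤ 1 for prefix-free code
Calculating: 2^(-1) + 2^(-1) + 2^(-2) + 2^(-2)
= 0.5 + 0.5 + 0.25 + 0.25
= 1.5000
Since 1.5000 > 1, prefix-free code does not exist


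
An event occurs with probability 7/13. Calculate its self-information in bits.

Information content I(x) = -log₂(p(x))
I = -log₂(7/13) = -log₂(0.5385)
I = 0.8931 bits


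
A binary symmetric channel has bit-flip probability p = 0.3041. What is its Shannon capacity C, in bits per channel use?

For BSC with error probability p:
C = 1 - H(p) where H(p) is binary entropy
H(0.3041) = -0.3041 × log₂(0.3041) - 0.6959 × log₂(0.6959)
H(p) = 0.8862
C = 1 - 0.8862 = 0.1138 bits/use


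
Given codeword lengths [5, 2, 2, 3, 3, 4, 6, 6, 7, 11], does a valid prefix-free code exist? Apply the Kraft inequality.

Kraft inequality: Σ 2^(-l_i) ≤ 1 for prefix-free code
Calculating: 2^(-5) + 2^(-2) + 2^(-2) + 2^(-3) + 2^(-3) + 2^(-4) + 2^(-6) + 2^(-6) + 2^(-7) + 2^(-11)
= 0.03125 + 0.25 + 0.25 + 0.125 + 0.125 + 0.0625 + 0.015625 + 0.015625 + 0.0078125 + 0.00048828125
= 0.8833
Since 0.8833 ≤ 1, prefix-free code exists


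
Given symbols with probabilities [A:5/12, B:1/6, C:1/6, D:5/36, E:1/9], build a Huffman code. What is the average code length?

Huffman tree construction:
Combine smallest probabilities repeatedly
Resulting codes:
  A: 0 (length 1)
  B: 110 (length 3)
  C: 111 (length 3)
  D: 101 (length 3)
  E: 100 (length 3)
Average length = Σ p(s) × length(s) = 2.1667 bits


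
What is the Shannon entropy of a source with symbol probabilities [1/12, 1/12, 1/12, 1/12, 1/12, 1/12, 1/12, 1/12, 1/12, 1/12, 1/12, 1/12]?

H(X) = -Σ p(x) log₂ p(x)
  -1/12 × log₂(1/12) = 0.2987
  -1/12 × log₂(1/12) = 0.2987
  -1/12 × log₂(1/12) = 0.2987
  -1/12 × log₂(1/12) = 0.2987
  -1/12 × log₂(1/12) = 0.2987
  -1/12 × log₂(1/12) = 0.2987
  -1/12 × log₂(1/12) = 0.2987
  -1/12 × log₂(1/12) = 0.2987
  -1/12 × log₂(1/12) = 0.2987
  -1/12 × log₂(1/12) = 0.2987
  -1/12 × log₂(1/12) = 0.2987
  -1/12 × log₂(1/12) = 0.2987
H(X) = 3.5850 bits


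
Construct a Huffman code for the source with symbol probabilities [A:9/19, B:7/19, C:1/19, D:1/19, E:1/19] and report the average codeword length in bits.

Huffman tree construction:
Combine smallest probabilities repeatedly
Resulting codes:
  A: 0 (length 1)
  B: 11 (length 2)
  C: 1010 (length 4)
  D: 1011 (length 4)
  E: 100 (length 3)
Average length = Σ p(s) × length(s) = 1.7895 bits


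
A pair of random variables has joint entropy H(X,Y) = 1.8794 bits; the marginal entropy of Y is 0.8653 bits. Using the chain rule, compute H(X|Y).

Chain rule: H(X,Y) = H(X|Y) + H(Y)
H(X|Y) = H(X,Y) - H(Y) = 1.8794 - 0.8653 = 1.0141 bits


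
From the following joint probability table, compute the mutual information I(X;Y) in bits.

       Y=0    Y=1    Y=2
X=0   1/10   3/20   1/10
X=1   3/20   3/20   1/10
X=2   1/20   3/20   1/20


H(X) = 1.5589, H(Y) = 1.5395, H(X,Y) = 3.0710
I(X;Y) = H(X) + H(Y) - H(X,Y) = 0.0274 bits


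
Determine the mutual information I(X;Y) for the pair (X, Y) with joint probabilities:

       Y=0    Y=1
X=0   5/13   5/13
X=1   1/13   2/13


H(X) = 0.7793, H(Y) = 0.9957, H(X,Y) = 1.7605
I(X;Y) = H(X) + H(Y) - H(X,Y) = 0.0146 bits


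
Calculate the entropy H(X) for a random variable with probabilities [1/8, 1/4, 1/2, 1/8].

H(X) = -Σ p(x) log₂ p(x)
  -1/8 × log₂(1/8) = 0.3750
  -1/4 × log₂(1/4) = 0.5000
  -1/2 × log₂(1/2) = 0.5000
  -1/8 × log₂(1/8) = 0.3750
H(X) = 1.7500 bits


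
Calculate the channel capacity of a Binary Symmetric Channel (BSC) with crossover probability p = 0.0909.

For BSC with error probability p:
C = 1 - H(p) where H(p) is binary entropy
H(0.0909) = -0.0909 × log₂(0.0909) - 0.9091 × log₂(0.9091)
H(p) = 0.4395
C = 1 - 0.4395 = 0.5605 bits/use


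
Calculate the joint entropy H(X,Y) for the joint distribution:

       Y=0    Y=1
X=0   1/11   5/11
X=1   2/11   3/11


H(X,Y) = -Σ p(x,y) log₂ p(x,y)
  p(0,0)=1/11: -0.0909 × log₂(0.0909) = 0.3145
  p(0,1)=5/11: -0.4545 × log₂(0.4545) = 0.5170
  p(1,0)=2/11: -0.1818 × log₂(0.1818) = 0.4472
  p(1,1)=3/11: -0.2727 × log₂(0.2727) = 0.5112
H(X,Y) = 1.7899 bits


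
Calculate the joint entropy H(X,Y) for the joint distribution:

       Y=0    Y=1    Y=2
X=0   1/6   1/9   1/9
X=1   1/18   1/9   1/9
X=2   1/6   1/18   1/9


H(X,Y) = -Σ p(x,y) log₂ p(x,y)
  p(0,0)=1/6: -0.1667 × log₂(0.1667) = 0.4308
  p(0,1)=1/9: -0.1111 × log₂(0.1111) = 0.3522
  p(0,2)=1/9: -0.1111 × log₂(0.1111) = 0.3522
  p(1,0)=1/18: -0.0556 × log₂(0.0556) = 0.2317
  p(1,1)=1/9: -0.1111 × log₂(0.1111) = 0.3522
  p(1,2)=1/9: -0.1111 × log₂(0.1111) = 0.3522
  p(2,0)=1/6: -0.1667 × log₂(0.1667) = 0.4308
  p(2,1)=1/18: -0.0556 × log₂(0.0556) = 0.2317
  p(2,2)=1/9: -0.1111 × log₂(0.1111) = 0.3522
H(X,Y) = 3.0860 bits


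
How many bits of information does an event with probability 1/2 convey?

Information content I(x) = -log₂(p(x))
I = -log₂(1/2) = -log₂(0.5000)
I = 1.0000 bits


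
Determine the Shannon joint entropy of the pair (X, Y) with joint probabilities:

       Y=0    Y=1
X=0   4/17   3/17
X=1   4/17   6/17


H(X,Y) = -Σ p(x,y) log₂ p(x,y)
  p(0,0)=4/17: -0.2353 × log₂(0.2353) = 0.4912
  p(0,1)=3/17: -0.1765 × log₂(0.1765) = 0.4416
  p(1,0)=4/17: -0.2353 × log₂(0.2353) = 0.4912
  p(1,1)=6/17: -0.3529 × log₂(0.3529) = 0.5303
H(X,Y) = 1.9542 bits


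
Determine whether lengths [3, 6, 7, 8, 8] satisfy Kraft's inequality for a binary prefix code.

Kraft inequality: Σ 2^(-l_i) ≤ 1 for prefix-free code
Calculating: 2^(-3) + 2^(-6) + 2^(-7) + 2^(-8) + 2^(-8)
= 0.125 + 0.015625 + 0.0078125 + 0.00390625 + 0.00390625
= 0.1562
Since 0.1562 ≤ 1, prefix-free code exists


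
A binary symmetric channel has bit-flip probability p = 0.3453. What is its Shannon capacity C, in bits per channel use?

For BSC with error probability p:
C = 1 - H(p) where H(p) is binary entropy
H(0.3453) = -0.3453 × log₂(0.3453) - 0.6547 × log₂(0.6547)
H(p) = 0.9298
C = 1 - 0.9298 = 0.0702 bits/use


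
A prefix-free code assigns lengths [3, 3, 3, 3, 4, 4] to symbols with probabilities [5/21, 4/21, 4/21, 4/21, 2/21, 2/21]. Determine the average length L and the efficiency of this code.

Average length L = Σ p_i × l_i = 3.1905 bits
Entropy H = 2.5061 bits
Efficiency η = H/L × 100% = 78.55%


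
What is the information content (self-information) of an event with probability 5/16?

Information content I(x) = -log₂(p(x))
I = -log₂(5/16) = -log₂(0.3125)
I = 1.6781 bits


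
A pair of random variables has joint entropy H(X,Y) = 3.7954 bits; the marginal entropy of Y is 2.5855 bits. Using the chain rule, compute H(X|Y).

Chain rule: H(X,Y) = H(X|Y) + H(Y)
H(X|Y) = H(X,Y) - H(Y) = 3.7954 - 2.5855 = 1.2099 bits


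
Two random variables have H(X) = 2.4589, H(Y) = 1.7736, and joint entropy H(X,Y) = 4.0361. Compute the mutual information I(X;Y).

I(X;Y) = H(X) + H(Y) - H(X,Y)
I(X;Y) = 2.4589 + 1.7736 - 4.0361 = 0.1964 bits


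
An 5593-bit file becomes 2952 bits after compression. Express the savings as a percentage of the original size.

Space savings = (1 - Compressed/Original) × 100%
= (1 - 2952/5593) × 100%
= 47.22%


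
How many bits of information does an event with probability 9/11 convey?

Information content I(x) = -log₂(p(x))
I = -log₂(9/11) = -log₂(0.8182)
I = 0.2895 bits


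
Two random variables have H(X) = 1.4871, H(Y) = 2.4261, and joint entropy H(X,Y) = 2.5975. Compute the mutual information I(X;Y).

I(X;Y) = H(X) + H(Y) - H(X,Y)
I(X;Y) = 1.4871 + 2.4261 - 2.5975 = 1.3157 bits


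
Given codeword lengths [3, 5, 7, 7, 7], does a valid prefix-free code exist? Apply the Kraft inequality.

Kraft inequality: Σ 2^(-l_i) ≤ 1 for prefix-free code
Calculating: 2^(-3) + 2^(-5) + 2^(-7) + 2^(-7) + 2^(-7)
= 0.125 + 0.03125 + 0.0078125 + 0.0078125 + 0.0078125
= 0.1797
Since 0.1797 ≤ 1, prefix-free code exists


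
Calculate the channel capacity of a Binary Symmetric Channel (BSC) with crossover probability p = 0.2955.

For BSC with error probability p:
C = 1 - H(p) where H(p) is binary entropy
H(0.2955) = -0.2955 × log₂(0.2955) - 0.7045 × log₂(0.7045)
H(p) = 0.8757
C = 1 - 0.8757 = 0.1243 bits/use


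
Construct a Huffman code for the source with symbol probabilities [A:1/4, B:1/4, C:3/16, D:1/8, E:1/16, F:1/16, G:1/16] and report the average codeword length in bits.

Huffman tree construction:
Combine smallest probabilities repeatedly
Resulting codes:
  A: 01 (length 2)
  B: 10 (length 2)
  C: 111 (length 3)
  D: 001 (length 3)
  E: 1100 (length 4)
  F: 1101 (length 4)
  G: 000 (length 3)
Average length = Σ p(s) × length(s) = 2.6250 bits


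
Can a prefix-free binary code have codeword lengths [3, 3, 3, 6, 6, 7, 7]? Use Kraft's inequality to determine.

Kraft inequality: Σ 2^(-l_i) ≤ 1 for prefix-free code
Calculating: 2^(-3) + 2^(-3) + 2^(-3) + 2^(-6) + 2^(-6) + 2^(-7) + 2^(-7)
= 0.125 + 0.125 + 0.125 + 0.015625 + 0.015625 + 0.0078125 + 0.0078125
= 0.4219
Since 0.4219 ≤ 1, prefix-free code exists


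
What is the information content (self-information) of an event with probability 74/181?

Information content I(x) = -log₂(p(x))
I = -log₂(74/181) = -log₂(0.4088)
I = 1.2904 bits


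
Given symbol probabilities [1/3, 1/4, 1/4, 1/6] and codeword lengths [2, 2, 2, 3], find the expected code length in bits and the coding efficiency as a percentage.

Average length L = Σ p_i × l_i = 2.1667 bits
Entropy H = 1.9591 bits
Efficiency η = H/L × 100% = 90.42%


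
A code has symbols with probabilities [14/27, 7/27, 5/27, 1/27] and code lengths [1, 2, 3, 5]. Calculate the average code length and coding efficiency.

Average length L = Σ p_i × l_i = 1.7778 bits
Entropy H = 1.6229 bits
Efficiency η = H/L × 100% = 91.29%


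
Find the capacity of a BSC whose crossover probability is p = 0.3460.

For BSC with error probability p:
C = 1 - H(p) where H(p) is binary entropy
H(0.3460) = -0.3460 × log₂(0.3460) - 0.6540 × log₂(0.6540)
H(p) = 0.9304
C = 1 - 0.9304 = 0.0696 bits/use


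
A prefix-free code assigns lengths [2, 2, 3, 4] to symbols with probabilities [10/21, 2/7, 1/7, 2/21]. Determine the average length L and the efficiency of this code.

Average length L = Σ p_i × l_i = 2.3333 bits
Entropy H = 1.7502 bits
Efficiency η = H/L × 100% = 75.01%


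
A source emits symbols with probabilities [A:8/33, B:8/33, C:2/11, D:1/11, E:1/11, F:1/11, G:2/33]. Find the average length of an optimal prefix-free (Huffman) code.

Huffman tree construction:
Combine smallest probabilities repeatedly
Resulting codes:
  A: 01 (length 2)
  B: 10 (length 2)
  C: 111 (length 3)
  D: 1101 (length 4)
  E: 000 (length 3)
  F: 001 (length 3)
  G: 1100 (length 4)
Average length = Σ p(s) × length(s) = 2.6667 bits


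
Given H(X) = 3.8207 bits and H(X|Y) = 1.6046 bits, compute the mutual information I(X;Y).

I(X;Y) = H(X) - H(X|Y)
I(X;Y) = 3.8207 - 1.6046 = 2.2161 bits


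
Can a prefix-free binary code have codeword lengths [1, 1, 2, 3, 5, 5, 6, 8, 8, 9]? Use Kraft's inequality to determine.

Kraft inequality: Σ 2^(-l_i) ≤ 1 for prefix-free code
Calculating: 2^(-1) + 2^(-1) + 2^(-2) + 2^(-3) + 2^(-5) + 2^(-5) + 2^(-6) + 2^(-8) + 2^(-8) + 2^(-9)
= 0.5 + 0.5 + 0.25 + 0.125 + 0.03125 + 0.03125 + 0.015625 + 0.00390625 + 0.00390625 + 0.001953125
= 1.4629
Since 1.4629 > 1, prefix-free code does not exist


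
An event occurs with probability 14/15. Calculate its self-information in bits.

Information content I(x) = -log₂(p(x))
I = -log₂(14/15) = -log₂(0.9333)
I = 0.0995 bits


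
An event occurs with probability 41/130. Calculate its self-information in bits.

Information content I(x) = -log₂(p(x))
I = -log₂(41/130) = -log₂(0.3154)
I = 1.6648 bits


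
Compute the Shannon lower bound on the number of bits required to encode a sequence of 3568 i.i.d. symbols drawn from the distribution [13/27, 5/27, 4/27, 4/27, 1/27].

Entropy H = 1.9506 bits/symbol
Minimum bits = H × n = 1.9506 × 3568
= 6959.79 bits


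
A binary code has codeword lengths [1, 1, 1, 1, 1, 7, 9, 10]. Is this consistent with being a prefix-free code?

Kraft inequality: Σ 2^(-l_i) ≤ 1 for prefix-free code
Calculating: 2^(-1) + 2^(-1) + 2^(-1) + 2^(-1) + 2^(-1) + 2^(-7) + 2^(-9) + 2^(-10)
= 0.5 + 0.5 + 0.5 + 0.5 + 0.5 + 0.0078125 + 0.001953125 + 0.0009765625
= 2.5107
Since 2.5107 > 1, prefix-free code does not exist


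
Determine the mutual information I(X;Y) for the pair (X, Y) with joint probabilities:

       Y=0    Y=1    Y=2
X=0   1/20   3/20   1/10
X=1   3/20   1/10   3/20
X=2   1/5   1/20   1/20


H(X) = 1.5710, H(Y) = 1.5710, H(X,Y) = 3.0087
I(X;Y) = H(X) + H(Y) - H(X,Y) = 0.1332 bits


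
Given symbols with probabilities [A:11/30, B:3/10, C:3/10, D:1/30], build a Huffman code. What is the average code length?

Huffman tree construction:
Combine smallest probabilities repeatedly
Resulting codes:
  A: 0 (length 1)
  B: 111 (length 3)
  C: 10 (length 2)
  D: 110 (length 3)
Average length = Σ p(s) × length(s) = 1.9667 bits


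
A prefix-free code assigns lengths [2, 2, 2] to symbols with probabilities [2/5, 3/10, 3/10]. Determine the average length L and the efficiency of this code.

Average length L = Σ p_i × l_i = 2.0000 bits
Entropy H = 1.5710 bits
Efficiency η = H/L × 100% = 78.55%


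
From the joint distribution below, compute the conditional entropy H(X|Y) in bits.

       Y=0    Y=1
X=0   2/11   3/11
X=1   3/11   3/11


H(X|Y) = Σ_y p(y) H(X|Y=y)
  p(Y=0) = 5/11, H(X|Y=0) = 0.9710
  p(Y=1) = 6/11, H(X|Y=1) = 1.0000
H(X|Y) = 0.4545×0.9710 + 0.5455×1.0000 = 0.9868 bits


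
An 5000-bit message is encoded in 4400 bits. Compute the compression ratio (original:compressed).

Compression ratio = Original / Compressed
= 5000 / 4400 = 1.14:1


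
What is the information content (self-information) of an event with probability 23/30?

Information content I(x) = -log₂(p(x))
I = -log₂(23/30) = -log₂(0.7667)
I = 0.3833 bits


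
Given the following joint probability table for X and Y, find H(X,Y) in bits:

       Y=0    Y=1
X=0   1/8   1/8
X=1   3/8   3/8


H(X,Y) = -Σ p(x,y) log₂ p(x,y)
  p(0,0)=1/8: -0.1250 × log₂(0.1250) = 0.3750
  p(0,1)=1/8: -0.1250 × log₂(0.1250) = 0.3750
  p(1,0)=3/8: -0.3750 × log₂(0.3750) = 0.5306
  p(1,1)=3/8: -0.3750 × log₂(0.3750) = 0.5306
H(X,Y) = 1.8113 bits


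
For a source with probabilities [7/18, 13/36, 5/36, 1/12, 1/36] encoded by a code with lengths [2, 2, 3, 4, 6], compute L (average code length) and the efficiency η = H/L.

Average length L = Σ p_i × l_i = 2.4167 bits
Entropy H = 1.8984 bits
Efficiency η = H/L × 100% = 78.56%


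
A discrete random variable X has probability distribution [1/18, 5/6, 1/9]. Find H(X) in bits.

H(X) = -Σ p(x) log₂ p(x)
  -1/18 × log₂(1/18) = 0.2317
  -5/6 × log₂(5/6) = 0.2192
  -1/9 × log₂(1/9) = 0.3522
H(X) = 0.8031 bits


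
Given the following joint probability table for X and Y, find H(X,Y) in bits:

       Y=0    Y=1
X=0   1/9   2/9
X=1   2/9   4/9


H(X,Y) = -Σ p(x,y) log₂ p(x,y)
  p(0,0)=1/9: -0.1111 × log₂(0.1111) = 0.3522
  p(0,1)=2/9: -0.2222 × log₂(0.2222) = 0.4822
  p(1,0)=2/9: -0.2222 × log₂(0.2222) = 0.4822
  p(1,1)=4/9: -0.4444 × log₂(0.4444) = 0.5200
H(X,Y) = 1.8366 bits


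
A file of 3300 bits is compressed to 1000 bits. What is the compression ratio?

Compression ratio = Original / Compressed
= 3300 / 1000 = 3.30:1


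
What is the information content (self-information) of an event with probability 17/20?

Information content I(x) = -log₂(p(x))
I = -log₂(17/20) = -log₂(0.8500)
I = 0.2345 bits


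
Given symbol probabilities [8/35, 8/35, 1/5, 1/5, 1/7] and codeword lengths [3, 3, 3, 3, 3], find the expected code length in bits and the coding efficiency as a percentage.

Average length L = Σ p_i × l_i = 3.0000 bits
Entropy H = 2.3032 bits
Efficiency η = H/L × 100% = 76.77%


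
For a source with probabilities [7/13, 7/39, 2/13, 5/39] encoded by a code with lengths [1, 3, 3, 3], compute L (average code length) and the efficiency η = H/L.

Average length L = Σ p_i × l_i = 1.9231 bits
Entropy H = 1.7211 bits
Efficiency η = H/L × 100% = 89.49%


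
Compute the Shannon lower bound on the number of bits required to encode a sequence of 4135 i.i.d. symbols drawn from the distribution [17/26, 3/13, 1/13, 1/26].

Entropy H = 1.3544 bits/symbol
Minimum bits = H × n = 1.3544 × 4135
= 5600.51 bits


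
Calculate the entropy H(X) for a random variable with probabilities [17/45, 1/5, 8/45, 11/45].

H(X) = -Σ p(x) log₂ p(x)
  -17/45 × log₂(17/45) = 0.5305
  -1/5 × log₂(1/5) = 0.4644
  -8/45 × log₂(8/45) = 0.4430
  -11/45 × log₂(11/45) = 0.4968
H(X) = 1.9347 bits


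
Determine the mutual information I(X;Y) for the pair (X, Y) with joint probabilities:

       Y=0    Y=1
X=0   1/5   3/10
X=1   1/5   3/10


H(X) = 1.0000, H(Y) = 0.9710, H(X,Y) = 1.9710
I(X;Y) = H(X) + H(Y) - H(X,Y) = 0.0000 bits


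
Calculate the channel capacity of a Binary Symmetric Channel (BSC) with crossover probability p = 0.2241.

For BSC with error probability p:
C = 1 - H(p) where H(p) is binary entropy
H(0.2241) = -0.2241 × log₂(0.2241) - 0.7759 × log₂(0.7759)
H(p) = 0.7676
C = 1 - 0.7676 = 0.2324 bits/use


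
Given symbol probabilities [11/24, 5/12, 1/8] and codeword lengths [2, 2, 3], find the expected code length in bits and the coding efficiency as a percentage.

Average length L = Σ p_i × l_i = 2.1250 bits
Entropy H = 1.4171 bits
Efficiency η = H/L × 100% = 66.69%


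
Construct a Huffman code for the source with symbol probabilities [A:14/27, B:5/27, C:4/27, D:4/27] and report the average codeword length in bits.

Huffman tree construction:
Combine smallest probabilities repeatedly
Resulting codes:
  A: 1 (length 1)
  B: 00 (length 2)
  C: 010 (length 3)
  D: 011 (length 3)
Average length = Σ p(s) × length(s) = 1.7778 bits


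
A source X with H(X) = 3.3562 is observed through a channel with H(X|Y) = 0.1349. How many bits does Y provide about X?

I(X;Y) = H(X) - H(X|Y)
I(X;Y) = 3.3562 - 0.1349 = 3.2213 bits


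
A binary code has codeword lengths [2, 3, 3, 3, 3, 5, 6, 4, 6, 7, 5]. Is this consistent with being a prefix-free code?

Kraft inequality: Σ 2^(-l_i) ≤ 1 for prefix-free code
Calculating: 2^(-2) + 2^(-3) + 2^(-3) + 2^(-3) + 2^(-3) + 2^(-5) + 2^(-6) + 2^(-4) + 2^(-6) + 2^(-7) + 2^(-5)
= 0.25 + 0.125 + 0.125 + 0.125 + 0.125 + 0.03125 + 0.015625 + 0.0625 + 0.015625 + 0.0078125 + 0.03125
= 0.9141
Since 0.9141 ≤ 1, prefix-free code exists


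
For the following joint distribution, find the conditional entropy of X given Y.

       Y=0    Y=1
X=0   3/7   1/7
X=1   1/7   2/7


H(X|Y) = Σ_y p(y) H(X|Y=y)
  p(Y=0) = 4/7, H(X|Y=0) = 0.8113
  p(Y=1) = 3/7, H(X|Y=1) = 0.9183
H(X|Y) = 0.5714×0.8113 + 0.4286×0.9183 = 0.8571 bits


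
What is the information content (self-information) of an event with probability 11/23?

Information content I(x) = -log₂(p(x))
I = -log₂(11/23) = -log₂(0.4783)
I = 1.0641 bits


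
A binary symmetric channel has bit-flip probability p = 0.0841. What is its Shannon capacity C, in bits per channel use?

For BSC with error probability p:
C = 1 - H(p) where H(p) is binary entropy
H(0.0841) = -0.0841 × log₂(0.0841) - 0.9159 × log₂(0.9159)
H(p) = 0.4165
C = 1 - 0.4165 = 0.5835 bits/use


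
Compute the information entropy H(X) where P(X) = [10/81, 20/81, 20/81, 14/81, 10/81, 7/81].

H(X) = -Σ p(x) log₂ p(x)
  -10/81 × log₂(10/81) = 0.3726
  -20/81 × log₂(20/81) = 0.4983
  -20/81 × log₂(20/81) = 0.4983
  -14/81 × log₂(14/81) = 0.4377
  -10/81 × log₂(10/81) = 0.3726
  -7/81 × log₂(7/81) = 0.3053
H(X) = 2.4847 bits


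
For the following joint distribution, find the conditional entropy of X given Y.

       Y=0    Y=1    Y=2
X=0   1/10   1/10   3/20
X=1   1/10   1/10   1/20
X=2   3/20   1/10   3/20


H(X|Y) = Σ_y p(y) H(X|Y=y)
  p(Y=0) = 7/20, H(X|Y=0) = 1.5567
  p(Y=1) = 3/10, H(X|Y=1) = 1.5850
  p(Y=2) = 7/20, H(X|Y=2) = 1.4488
H(X|Y) = 0.3500×1.5567 + 0.3000×1.5850 + 0.3500×1.4488 = 1.5274 bits


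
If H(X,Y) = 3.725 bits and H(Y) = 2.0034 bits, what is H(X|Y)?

Chain rule: H(X,Y) = H(X|Y) + H(Y)
H(X|Y) = H(X,Y) - H(Y) = 3.725 - 2.0034 = 1.7216 bits


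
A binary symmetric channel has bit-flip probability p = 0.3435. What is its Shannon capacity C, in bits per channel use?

For BSC with error probability p:
C = 1 - H(p) where H(p) is binary entropy
H(0.3435) = -0.3435 × log₂(0.3435) - 0.6565 × log₂(0.6565)
H(p) = 0.9281
C = 1 - 0.9281 = 0.0719 bits/use


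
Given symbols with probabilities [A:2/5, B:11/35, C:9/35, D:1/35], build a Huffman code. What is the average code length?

Huffman tree construction:
Combine smallest probabilities repeatedly
Resulting codes:
  A: 0 (length 1)
  B: 11 (length 2)
  C: 101 (length 3)
  D: 100 (length 3)
Average length = Σ p(s) × length(s) = 1.8857 bits


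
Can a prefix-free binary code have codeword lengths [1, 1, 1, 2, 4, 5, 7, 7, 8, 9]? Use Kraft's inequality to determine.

Kraft inequality: Σ 2^(-l_i) ≤ 1 for prefix-free code
Calculating: 2^(-1) + 2^(-1) + 2^(-1) + 2^(-2) + 2^(-4) + 2^(-5) + 2^(-7) + 2^(-7) + 2^(-8) + 2^(-9)
= 0.5 + 0.5 + 0.5 + 0.25 + 0.0625 + 0.03125 + 0.0078125 + 0.0078125 + 0.00390625 + 0.001953125
= 1.8652
Since 1.8652 > 1, prefix-free code does not exist


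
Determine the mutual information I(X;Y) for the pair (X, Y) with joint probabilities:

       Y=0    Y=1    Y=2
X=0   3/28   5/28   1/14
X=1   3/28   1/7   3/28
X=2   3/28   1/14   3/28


H(X) = 1.5774, H(Y) = 1.5722, H(X,Y) = 3.1151
I(X;Y) = H(X) + H(Y) - H(X,Y) = 0.0346 bits


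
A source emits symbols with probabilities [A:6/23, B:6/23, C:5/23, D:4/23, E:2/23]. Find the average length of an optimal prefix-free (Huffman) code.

Huffman tree construction:
Combine smallest probabilities repeatedly
Resulting codes:
  A: 01 (length 2)
  B: 10 (length 2)
  C: 00 (length 2)
  D: 111 (length 3)
  E: 110 (length 3)
Average length = Σ p(s) × length(s) = 2.2609 bits


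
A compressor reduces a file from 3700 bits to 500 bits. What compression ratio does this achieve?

Compression ratio = Original / Compressed
= 3700 / 500 = 7.40:1


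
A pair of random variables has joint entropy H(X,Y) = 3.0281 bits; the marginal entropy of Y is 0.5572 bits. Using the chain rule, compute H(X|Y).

Chain rule: H(X,Y) = H(X|Y) + H(Y)
H(X|Y) = H(X,Y) - H(Y) = 3.0281 - 0.5572 = 2.4709 bits


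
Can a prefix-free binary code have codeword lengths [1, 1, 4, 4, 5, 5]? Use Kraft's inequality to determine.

Kraft inequality: Σ 2^(-l_i) ≤ 1 for prefix-free code
Calculating: 2^(-1) + 2^(-1) + 2^(-4) + 2^(-4) + 2^(-5) + 2^(-5)
= 0.5 + 0.5 + 0.0625 + 0.0625 + 0.03125 + 0.03125
= 1.1875
Since 1.1875 > 1, prefix-free code does not exist


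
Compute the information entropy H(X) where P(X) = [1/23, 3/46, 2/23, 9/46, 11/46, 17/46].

H(X) = -Σ p(x) log₂ p(x)
  -1/23 × log₂(1/23) = 0.1967
  -3/46 × log₂(3/46) = 0.2569
  -2/23 × log₂(2/23) = 0.3064
  -9/46 × log₂(9/46) = 0.4605
  -11/46 × log₂(11/46) = 0.4936
  -17/46 × log₂(17/46) = 0.5307
H(X) = 2.2448 bits


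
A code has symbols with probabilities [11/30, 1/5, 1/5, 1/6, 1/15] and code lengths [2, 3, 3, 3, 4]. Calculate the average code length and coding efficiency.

Average length L = Σ p_i × l_i = 2.7000 bits
Entropy H = 2.1508 bits
Efficiency η = H/L × 100% = 79.66%


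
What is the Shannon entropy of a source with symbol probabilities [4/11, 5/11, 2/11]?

H(X) = -Σ p(x) log₂ p(x)
  -4/11 × log₂(4/11) = 0.5307
  -5/11 × log₂(5/11) = 0.5170
  -2/11 × log₂(2/11) = 0.4472
H(X) = 1.4949 bits


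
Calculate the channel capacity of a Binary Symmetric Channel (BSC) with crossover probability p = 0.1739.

For BSC with error probability p:
C = 1 - H(p) where H(p) is binary entropy
H(0.1739) = -0.1739 × log₂(0.1739) - 0.8261 × log₂(0.8261)
H(p) = 0.6665
C = 1 - 0.6665 = 0.3335 bits/use


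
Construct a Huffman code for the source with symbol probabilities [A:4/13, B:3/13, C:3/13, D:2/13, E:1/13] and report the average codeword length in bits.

Huffman tree construction:
Combine smallest probabilities repeatedly
Resulting codes:
  A: 11 (length 2)
  B: 00 (length 2)
  C: 01 (length 2)
  D: 101 (length 3)
  E: 100 (length 3)
Average length = Σ p(s) × length(s) = 2.2308 bits


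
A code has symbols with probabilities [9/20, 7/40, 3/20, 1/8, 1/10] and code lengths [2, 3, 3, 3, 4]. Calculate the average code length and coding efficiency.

Average length L = Σ p_i × l_i = 2.6500 bits
Entropy H = 2.0762 bits
Efficiency η = H/L × 100% = 78.35%


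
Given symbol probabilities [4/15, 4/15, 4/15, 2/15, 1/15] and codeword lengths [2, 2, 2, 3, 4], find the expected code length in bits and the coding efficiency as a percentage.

Average length L = Σ p_i × l_i = 2.2667 bits
Entropy H = 2.1736 bits
Efficiency η = H/L × 100% = 95.89%


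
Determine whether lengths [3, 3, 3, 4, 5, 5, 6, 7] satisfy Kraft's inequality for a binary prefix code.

Kraft inequality: Σ 2^(-l_i) ≤ 1 for prefix-free code
Calculating: 2^(-3) + 2^(-3) + 2^(-3) + 2^(-4) + 2^(-5) + 2^(-5) + 2^(-6) + 2^(-7)
= 0.125 + 0.125 + 0.125 + 0.0625 + 0.03125 + 0.03125 + 0.015625 + 0.0078125
= 0.5234
Since 0.5234 ≤ 1, prefix-free code exists


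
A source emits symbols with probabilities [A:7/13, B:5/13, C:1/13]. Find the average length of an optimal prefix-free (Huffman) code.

Huffman tree construction:
Combine smallest probabilities repeatedly
Resulting codes:
  A: 1 (length 1)
  B: 01 (length 2)
  C: 00 (length 2)
Average length = Σ p(s) × length(s) = 1.4615 bits


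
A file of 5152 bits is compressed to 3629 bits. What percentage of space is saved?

Space savings = (1 - Compressed/Original) × 100%
= (1 - 3629/5152) × 100%
= 29.56%


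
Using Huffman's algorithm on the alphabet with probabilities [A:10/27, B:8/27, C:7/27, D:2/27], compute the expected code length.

Huffman tree construction:
Combine smallest probabilities repeatedly
Resulting codes:
  A: 0 (length 1)
  B: 10 (length 2)
  C: 111 (length 3)
  D: 110 (length 3)
Average length = Σ p(s) × length(s) = 1.9630 bits


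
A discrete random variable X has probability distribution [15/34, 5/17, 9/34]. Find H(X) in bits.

H(X) = -Σ p(x) log₂ p(x)
  -15/34 × log₂(15/34) = 0.5208
  -5/17 × log₂(5/17) = 0.5193
  -9/34 × log₂(9/34) = 0.5076
H(X) = 1.5477 bits


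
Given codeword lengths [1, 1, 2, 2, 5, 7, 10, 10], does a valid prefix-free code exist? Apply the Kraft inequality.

Kraft inequality: Σ 2^(-l_i) ≤ 1 for prefix-free code
Calculating: 2^(-1) + 2^(-1) + 2^(-2) + 2^(-2) + 2^(-5) + 2^(-7) + 2^(-10) + 2^(-10)
= 0.5 + 0.5 + 0.25 + 0.25 + 0.03125 + 0.0078125 + 0.0009765625 + 0.0009765625
= 1.5410
Since 1.5410 > 1, prefix-free code does not exist


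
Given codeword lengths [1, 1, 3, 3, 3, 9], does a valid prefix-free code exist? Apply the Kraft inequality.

Kraft inequality: Σ 2^(-l_i) ≤ 1 for prefix-free code
Calculating: 2^(-1) + 2^(-1) + 2^(-3) + 2^(-3) + 2^(-3) + 2^(-9)
= 0.5 + 0.5 + 0.125 + 0.125 + 0.125 + 0.001953125
= 1.3770
Since 1.3770 > 1, prefix-free code does not exist


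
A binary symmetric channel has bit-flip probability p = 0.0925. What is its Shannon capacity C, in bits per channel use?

For BSC with error probability p:
C = 1 - H(p) where H(p) is binary entropy
H(0.0925) = -0.0925 × log₂(0.0925) - 0.9075 × log₂(0.9075)
H(p) = 0.4448
C = 1 - 0.4448 = 0.5552 bits/use


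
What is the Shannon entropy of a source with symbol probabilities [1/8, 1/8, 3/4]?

H(X) = -Σ p(x) log₂ p(x)
  -1/8 × log₂(1/8) = 0.3750
  -1/8 × log₂(1/8) = 0.3750
  -3/4 × log₂(3/4) = 0.3113
H(X) = 1.0613 bits


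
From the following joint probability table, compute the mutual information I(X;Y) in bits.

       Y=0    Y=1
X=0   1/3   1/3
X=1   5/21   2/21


H(X) = 0.9183, H(Y) = 0.9852, H(X,Y) = 1.8727
I(X;Y) = H(X) + H(Y) - H(X,Y) = 0.0309 bits


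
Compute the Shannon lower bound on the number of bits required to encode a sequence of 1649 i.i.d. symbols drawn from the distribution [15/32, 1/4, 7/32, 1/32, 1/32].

Entropy H = 1.8045 bits/symbol
Minimum bits = H × n = 1.8045 × 1649
= 2975.68 bits


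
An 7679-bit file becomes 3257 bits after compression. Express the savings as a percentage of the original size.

Space savings = (1 - Compressed/Original) × 100%
= (1 - 3257/7679) × 100%
= 57.59%
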